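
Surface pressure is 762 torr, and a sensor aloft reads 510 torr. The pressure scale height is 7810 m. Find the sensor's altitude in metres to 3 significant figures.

Invert the barometric formula: z = H ln(P₀/P).
P₀/P = 762/510 = 1.4941; ln(1.4941) = 0.40152.
z = 7810.0 × 0.40152 = 3135.9 m.

z ≈ 3140 m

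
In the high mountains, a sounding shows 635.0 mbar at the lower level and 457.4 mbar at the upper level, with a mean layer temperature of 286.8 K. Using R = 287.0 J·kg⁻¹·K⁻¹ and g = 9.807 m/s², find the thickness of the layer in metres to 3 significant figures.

Δz ≈ 2750 m

Hypsometric equation: Δz = (R T̄/g) ln(P₁/P₂).
R T̄/g = 287.0 × 286.8 / 9.807 = 8393.1 m.
ln(635.0/457.4) = ln(1.3883) = 0.32808.
Δz = 8393.1 × 0.32808 = 2753.6 m.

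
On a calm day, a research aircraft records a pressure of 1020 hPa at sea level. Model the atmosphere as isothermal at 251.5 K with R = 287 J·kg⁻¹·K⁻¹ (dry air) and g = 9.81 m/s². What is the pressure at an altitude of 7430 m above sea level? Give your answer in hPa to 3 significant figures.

Scale height: H = RT/g = 287 × 251.5 / 9.81 = 7357.8 m.
Barometric formula: P = P₀ exp(−z/H).
z/H = 7430.0/7357.8 = 1.0098; exp(−1.0098) = 0.36429.
P = 1020 × 0.36429 = 371.58 hPa.

P ≈ 372 hPa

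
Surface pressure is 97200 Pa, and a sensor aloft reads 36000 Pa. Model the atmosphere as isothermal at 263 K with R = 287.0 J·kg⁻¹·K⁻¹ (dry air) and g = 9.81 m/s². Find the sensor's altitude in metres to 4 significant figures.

Scale height: H = RT/g = 287.0 × 263 / 9.81 = 7694.3 m.
Invert the barometric formula: z = H ln(P₀/P).
P₀/P = 97200/36000 = 2.7000; ln(2.7000) = 0.99325.
z = 7694.3 × 0.99325 = 7642.4 m.

z ≈ 7642 m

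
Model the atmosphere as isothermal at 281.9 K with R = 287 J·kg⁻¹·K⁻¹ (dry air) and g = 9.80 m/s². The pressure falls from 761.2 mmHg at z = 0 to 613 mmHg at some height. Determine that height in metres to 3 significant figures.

z ≈ 1790 m

Scale height: H = RT/g = 287 × 281.9 / 9.80 = 8255.6 m.
Invert the barometric formula: z = H ln(P₀/P).
P₀/P = 761.2/613 = 1.2418; ln(1.2418) = 0.21656.
z = 8255.6 × 0.21656 = 1787.8 m.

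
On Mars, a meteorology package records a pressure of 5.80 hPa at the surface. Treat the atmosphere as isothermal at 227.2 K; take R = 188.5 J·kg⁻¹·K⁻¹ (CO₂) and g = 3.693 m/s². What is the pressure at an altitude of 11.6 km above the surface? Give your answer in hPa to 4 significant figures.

Scale height: H = RT/g = 188.5 × 227.2 / 3.693 = 11597 m.
Barometric formula: P = P₀ exp(−z/H).
z/H = 11600/11597 = 1.0003; exp(−1.0003) = 0.36777.
P = 5.80 × 0.36777 = 2.1331 hPa.

P ≈ 2.133 hPa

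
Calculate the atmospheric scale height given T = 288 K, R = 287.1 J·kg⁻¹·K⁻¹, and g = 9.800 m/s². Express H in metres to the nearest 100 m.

The scale height of an isothermal atmosphere is H = RT/g.
H = 287.1 × 288 / 9.800 = 82685/9.800 = 8437.2 m.

H ≈ 8400 m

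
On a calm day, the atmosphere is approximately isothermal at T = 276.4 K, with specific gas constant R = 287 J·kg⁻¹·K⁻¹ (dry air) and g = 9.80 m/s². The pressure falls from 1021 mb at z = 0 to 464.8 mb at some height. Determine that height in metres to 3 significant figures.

z ≈ 6370 m

Scale height: H = RT/g = 287 × 276.4 / 9.80 = 8094.6 m.
Invert the barometric formula: z = H ln(P₀/P).
P₀/P = 1021/464.8 = 2.1966; ln(2.1966) = 0.78691.
z = 8094.6 × 0.78691 = 6369.7 m.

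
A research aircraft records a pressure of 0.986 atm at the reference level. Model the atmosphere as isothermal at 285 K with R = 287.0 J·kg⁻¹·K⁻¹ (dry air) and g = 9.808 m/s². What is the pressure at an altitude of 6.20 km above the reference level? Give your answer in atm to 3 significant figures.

Scale height: H = RT/g = 287.0 × 285 / 9.808 = 8339.6 m.
Barometric formula: P = P₀ exp(−z/H).
z/H = 6200.0/8339.6 = 0.74344; exp(−0.74344) = 0.47548.
P = 0.986 × 0.47548 = 0.46882 atm.

P ≈ 0.469 atm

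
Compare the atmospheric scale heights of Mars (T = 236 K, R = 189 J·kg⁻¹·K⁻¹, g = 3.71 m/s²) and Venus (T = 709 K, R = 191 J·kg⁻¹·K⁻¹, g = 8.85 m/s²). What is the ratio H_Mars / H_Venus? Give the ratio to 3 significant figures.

H_Mars/H_Venus ≈ 0.786

H = RT/g for each body.
H_Mars = 189 × 236 / 3.71 = 12023 m.
H_Venus = 191 × 709 / 8.85 = 15302 m.
H_Mars/H_Venus = 12023/15302 = 0.78571.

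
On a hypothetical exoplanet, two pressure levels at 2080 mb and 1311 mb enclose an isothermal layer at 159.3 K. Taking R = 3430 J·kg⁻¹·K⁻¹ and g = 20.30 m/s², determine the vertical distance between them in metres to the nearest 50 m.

Δz ≈ 12400 m

Hypsometric equation: Δz = (R T̄/g) ln(P₁/P₂).
R T̄/g = 3430 × 159.3 / 20.30 = 26916 m.
ln(2080/1311) = ln(1.5866) = 0.46159.
Δz = 26916 × 0.46159 = 12424 m.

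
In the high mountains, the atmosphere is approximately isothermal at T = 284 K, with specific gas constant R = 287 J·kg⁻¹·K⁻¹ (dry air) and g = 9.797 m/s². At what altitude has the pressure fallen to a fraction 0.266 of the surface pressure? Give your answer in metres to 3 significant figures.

Scale height: H = RT/g = 287 × 284 / 9.797 = 8319.7 m.
Set P/P₀ = exp(−z/H) = 0.266, so z = −H ln(0.266).
−ln(0.266) = 1.3243; z = 8319.7 × 1.3243 = 11018 m.

z ≈ 11000 m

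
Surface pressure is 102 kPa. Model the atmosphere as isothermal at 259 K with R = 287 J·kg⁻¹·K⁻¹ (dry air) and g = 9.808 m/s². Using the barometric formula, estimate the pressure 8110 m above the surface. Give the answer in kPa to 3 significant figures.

P ≈ 35.0 kPa

Scale height: H = RT/g = 287 × 259 / 9.808 = 7578.8 m.
Barometric formula: P = P₀ exp(−z/H).
z/H = 8110.0/7578.8 = 1.0701; exp(−1.0701) = 0.34297.
P = 102 × 0.34297 = 34.983 kPa.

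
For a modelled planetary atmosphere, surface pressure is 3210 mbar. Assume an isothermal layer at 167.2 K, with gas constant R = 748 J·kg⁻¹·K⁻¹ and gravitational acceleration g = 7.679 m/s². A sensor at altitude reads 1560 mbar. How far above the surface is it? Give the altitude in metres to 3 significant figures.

z ≈ 11800 m

Scale height: H = RT/g = 748 × 167.2 / 7.679 = 16287 m.
Invert the barometric formula: z = H ln(P₀/P).
P₀/P = 3210/1560 = 2.0577; ln(2.0577) = 0.72159.
z = 16287 × 0.72159 = 11753 m.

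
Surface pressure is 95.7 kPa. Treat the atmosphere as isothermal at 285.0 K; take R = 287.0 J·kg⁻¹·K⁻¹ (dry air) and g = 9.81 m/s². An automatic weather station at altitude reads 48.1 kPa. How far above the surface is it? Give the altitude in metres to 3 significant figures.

Scale height: H = RT/g = 287.0 × 285.0 / 9.81 = 8337.9 m.
Invert the barometric formula: z = H ln(P₀/P).
P₀/P = 95.7/48.1 = 1.9896; ln(1.9896) = 0.68793.
z = 8337.9 × 0.68793 = 5735.9 m.

z ≈ 5740 m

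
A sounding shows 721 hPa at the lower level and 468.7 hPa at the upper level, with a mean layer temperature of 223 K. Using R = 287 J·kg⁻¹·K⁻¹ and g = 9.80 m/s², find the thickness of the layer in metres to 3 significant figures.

Hypsometric equation: Δz = (R T̄/g) ln(P₁/P₂).
R T̄/g = 287 × 223 / 9.80 = 6530.7 m.
ln(721/468.7) = ln(1.5383) = 0.43068.
Δz = 6530.7 × 0.43068 = 2812.6 m.

Δz ≈ 2810 m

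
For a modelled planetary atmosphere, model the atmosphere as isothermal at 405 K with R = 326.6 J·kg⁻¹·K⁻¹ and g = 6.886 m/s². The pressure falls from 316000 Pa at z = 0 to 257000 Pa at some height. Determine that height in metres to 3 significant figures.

Scale height: H = RT/g = 326.6 × 405 / 6.886 = 19209 m.
Invert the barometric formula: z = H ln(P₀/P).
P₀/P = 316000/257000 = 1.2296; ln(1.2296) = 0.20669.
z = 19209 × 0.20669 = 3970.3 m.

z ≈ 3970 m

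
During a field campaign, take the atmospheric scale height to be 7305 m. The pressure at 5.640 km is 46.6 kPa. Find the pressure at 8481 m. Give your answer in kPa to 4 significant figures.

P ≈ 31.59 kPa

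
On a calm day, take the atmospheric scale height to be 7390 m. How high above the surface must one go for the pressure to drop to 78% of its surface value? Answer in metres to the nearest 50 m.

Set P/P₀ = exp(−z/H) = 0.78, so z = −H ln(0.78).
−ln(0.78) = 0.24846; z = 7390.0 × 0.24846 = 1836.1 m.

z ≈ 1850 m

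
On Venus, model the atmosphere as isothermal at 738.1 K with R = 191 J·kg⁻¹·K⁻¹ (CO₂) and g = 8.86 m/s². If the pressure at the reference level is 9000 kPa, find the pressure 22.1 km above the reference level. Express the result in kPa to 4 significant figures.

Scale height: H = RT/g = 191 × 738.1 / 8.86 = 15912 m.
Barometric formula: P = P₀ exp(−z/H).
z/H = 22100/15912 = 1.3889; exp(−1.3889) = 0.24935.
P = 9000 × 0.24935 = 2244.2 kPa.

P ≈ 2244 kPa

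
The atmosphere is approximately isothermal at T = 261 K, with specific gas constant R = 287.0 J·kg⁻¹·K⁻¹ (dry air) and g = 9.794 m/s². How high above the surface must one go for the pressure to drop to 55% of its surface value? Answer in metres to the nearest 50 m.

z ≈ 4550 m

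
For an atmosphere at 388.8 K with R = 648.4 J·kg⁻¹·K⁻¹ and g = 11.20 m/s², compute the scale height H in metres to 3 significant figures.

H ≈ 22500 m

The scale height of an isothermal atmosphere is H = RT/g.
H = 648.4 × 388.8 / 11.20 = 252100/11.20 = 22509 m.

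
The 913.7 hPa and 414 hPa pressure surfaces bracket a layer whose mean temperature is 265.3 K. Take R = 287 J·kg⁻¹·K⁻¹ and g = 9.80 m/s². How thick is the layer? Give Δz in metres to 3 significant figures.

Δz ≈ 6150 m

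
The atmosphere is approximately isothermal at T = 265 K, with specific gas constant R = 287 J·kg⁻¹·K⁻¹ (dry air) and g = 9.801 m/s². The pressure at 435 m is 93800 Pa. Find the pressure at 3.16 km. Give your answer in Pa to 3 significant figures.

P ≈ 66000 Pa

Scale height: H = RT/g = 287 × 265 / 9.801 = 7759.9 m.
Between two levels, P₂ = P₁ exp(−Δz/H) with Δz = z₂ − z₁.
Δz = 3160.0 − 435.00 = 2725.0 m; Δz/H = 2725.0/7759.9 = 0.35116.
P₂ = 93800 × exp(−0.35116) = 93800 × 0.70387 = 66023 Pa.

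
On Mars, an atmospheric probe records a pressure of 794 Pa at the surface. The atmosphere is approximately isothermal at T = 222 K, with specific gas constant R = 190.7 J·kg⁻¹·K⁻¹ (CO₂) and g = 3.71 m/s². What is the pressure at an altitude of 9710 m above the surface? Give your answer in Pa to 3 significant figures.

Scale height: H = RT/g = 190.7 × 222 / 3.71 = 11411 m.
Barometric formula: P = P₀ exp(−z/H).
z/H = 9710.0/11411 = 0.85093; exp(−0.85093) = 0.42702.
P = 794 × 0.42702 = 339.05 Pa.

P ≈ 339 Pa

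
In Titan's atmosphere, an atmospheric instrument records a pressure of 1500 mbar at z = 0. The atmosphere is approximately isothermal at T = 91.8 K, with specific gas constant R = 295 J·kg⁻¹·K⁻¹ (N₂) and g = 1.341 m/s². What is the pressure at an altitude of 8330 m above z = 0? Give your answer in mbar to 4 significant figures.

Scale height: H = RT/g = 295 × 91.8 / 1.341 = 20195 m.
Barometric formula: P = P₀ exp(−z/H).
z/H = 8330.0/20195 = 0.41248; exp(−0.41248) = 0.66201.
P = 1500 × 0.66201 = 993.01 mbar.

P ≈ 993.0 mbar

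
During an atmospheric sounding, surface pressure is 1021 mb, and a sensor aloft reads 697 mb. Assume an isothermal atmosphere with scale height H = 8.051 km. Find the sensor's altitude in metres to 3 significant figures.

Invert the barometric formula: z = H ln(P₀/P).
P₀/P = 1021/697 = 1.4648; ln(1.4648) = 0.38172.
z = 8051.0 × 0.38172 = 3073.2 m.

z ≈ 3070 m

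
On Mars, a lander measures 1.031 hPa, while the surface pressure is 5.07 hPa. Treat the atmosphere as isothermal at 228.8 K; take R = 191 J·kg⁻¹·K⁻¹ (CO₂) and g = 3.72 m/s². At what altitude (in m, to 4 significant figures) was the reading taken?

z ≈ 18710 m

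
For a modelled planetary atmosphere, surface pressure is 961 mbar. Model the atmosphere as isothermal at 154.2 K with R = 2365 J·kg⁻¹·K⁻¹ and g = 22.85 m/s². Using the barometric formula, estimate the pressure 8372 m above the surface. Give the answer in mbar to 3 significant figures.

Scale height: H = RT/g = 2365 × 154.2 / 22.85 = 15960 m.
Barometric formula: P = P₀ exp(−z/H).
z/H = 8372.0/15960 = 0.52456; exp(−0.52456) = 0.59182.
P = 961 × 0.59182 = 568.74 mbar.

P ≈ 569 mbar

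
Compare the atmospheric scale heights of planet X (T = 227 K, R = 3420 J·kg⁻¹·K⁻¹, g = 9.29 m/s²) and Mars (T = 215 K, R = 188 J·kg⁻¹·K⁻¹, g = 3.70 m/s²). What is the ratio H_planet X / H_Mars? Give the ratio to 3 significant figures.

H = RT/g for each body.
H_planet X = 3420 × 227 / 9.29 = 83567 m.
H_Mars = 188 × 215 / 3.70 = 10924 m.
H_planet X/H_Mars = 83567/10924 = 7.6499.

H_planet X/H_Mars ≈ 7.65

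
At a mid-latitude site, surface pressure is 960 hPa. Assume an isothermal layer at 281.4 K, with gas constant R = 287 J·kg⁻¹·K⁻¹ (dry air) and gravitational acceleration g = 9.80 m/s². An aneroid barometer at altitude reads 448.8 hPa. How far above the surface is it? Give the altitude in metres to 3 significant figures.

z ≈ 6270 m

Scale height: H = RT/g = 287 × 281.4 / 9.80 = 8241.0 m.
Invert the barometric formula: z = H ln(P₀/P).
P₀/P = 960/448.8 = 2.1390; ln(2.1390) = 0.76034.
z = 8241.0 × 0.76034 = 6266.0 m.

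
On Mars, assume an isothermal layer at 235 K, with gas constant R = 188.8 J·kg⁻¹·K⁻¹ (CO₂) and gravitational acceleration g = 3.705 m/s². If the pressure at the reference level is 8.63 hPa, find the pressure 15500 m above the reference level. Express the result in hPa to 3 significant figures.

Scale height: H = RT/g = 188.8 × 235 / 3.705 = 11975 m.
Barometric formula: P = P₀ exp(−z/H).
z/H = 15500/11975 = 1.2944; exp(−1.2944) = 0.27406.
P = 8.63 × 0.27406 = 2.3651 hPa.

P ≈ 2.37 hPa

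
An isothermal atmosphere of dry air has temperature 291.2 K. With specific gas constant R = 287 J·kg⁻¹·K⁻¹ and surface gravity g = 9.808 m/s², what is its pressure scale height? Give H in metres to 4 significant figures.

H ≈ 8521 m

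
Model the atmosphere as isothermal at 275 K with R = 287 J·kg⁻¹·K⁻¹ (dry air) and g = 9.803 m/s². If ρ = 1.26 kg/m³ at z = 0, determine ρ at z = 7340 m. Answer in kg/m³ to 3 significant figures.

Scale height: H = RT/g = 287 × 275 / 9.803 = 8051.1 m.
In an isothermal atmosphere, density decays like pressure: ρ = ρ₀ exp(−z/H).
z/H = 7340.0/8051.1 = 0.91168; exp(−0.91168) = 0.40185.
ρ = 1.26 × 0.40185 = 0.50633 kg/m³.

ρ ≈ 0.506 kg/m³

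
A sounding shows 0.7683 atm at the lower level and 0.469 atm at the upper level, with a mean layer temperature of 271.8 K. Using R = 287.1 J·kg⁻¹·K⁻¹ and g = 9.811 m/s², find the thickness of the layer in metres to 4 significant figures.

Δz ≈ 3926 m

Hypsometric equation: Δz = (R T̄/g) ln(P₁/P₂).
R T̄/g = 287.1 × 271.8 / 9.811 = 7953.7 m.
ln(0.7683/0.469) = ln(1.6382) = 0.49360.
Δz = 7953.7 × 0.49360 = 3925.9 m.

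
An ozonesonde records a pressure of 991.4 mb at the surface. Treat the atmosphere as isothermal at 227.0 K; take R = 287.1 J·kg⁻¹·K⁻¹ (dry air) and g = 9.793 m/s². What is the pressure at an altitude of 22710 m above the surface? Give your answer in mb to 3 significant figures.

P ≈ 32.7 mb

Scale height: H = RT/g = 287.1 × 227.0 / 9.793 = 6654.9 m.
Barometric formula: P = P₀ exp(−z/H).
z/H = 22710/6654.9 = 3.4125; exp(−3.4125) = 0.032959.
P = 991.4 × 0.032959 = 32.676 mb.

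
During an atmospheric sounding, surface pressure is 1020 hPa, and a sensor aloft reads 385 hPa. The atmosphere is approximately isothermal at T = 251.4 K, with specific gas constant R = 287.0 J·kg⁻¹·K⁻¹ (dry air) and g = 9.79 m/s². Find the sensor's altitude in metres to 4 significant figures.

Scale height: H = RT/g = 287.0 × 251.4 / 9.79 = 7369.9 m.
Invert the barometric formula: z = H ln(P₀/P).
P₀/P = 1020/385 = 2.6494; ln(2.6494) = 0.97433.
z = 7369.9 × 0.97433 = 7180.7 m.

z ≈ 7181 m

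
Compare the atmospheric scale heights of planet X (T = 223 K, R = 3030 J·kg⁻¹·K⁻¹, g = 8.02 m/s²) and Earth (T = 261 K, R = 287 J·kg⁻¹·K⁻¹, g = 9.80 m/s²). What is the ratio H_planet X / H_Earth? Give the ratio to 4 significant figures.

H_planet X/H_Earth ≈ 11.02

H = RT/g for each body.
H_planet X = 3030 × 223 / 8.02 = 84251 m.
H_Earth = 287 × 261 / 9.80 = 7643.6 m.
H_planet X/H_Earth = 84251/7643.6 = 11.022.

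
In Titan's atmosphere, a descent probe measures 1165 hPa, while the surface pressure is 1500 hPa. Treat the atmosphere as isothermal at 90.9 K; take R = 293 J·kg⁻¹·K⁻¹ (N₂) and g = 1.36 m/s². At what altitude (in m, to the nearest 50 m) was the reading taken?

z ≈ 4950 m

Scale height: H = RT/g = 293 × 90.9 / 1.36 = 19584 m.
Invert the barometric formula: z = H ln(P₀/P).
P₀/P = 1500/1165 = 1.2876; ln(1.2876) = 0.25278.
z = 19584 × 0.25278 = 4950.4 m.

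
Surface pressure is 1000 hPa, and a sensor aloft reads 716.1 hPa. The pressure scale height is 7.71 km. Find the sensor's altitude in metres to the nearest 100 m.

z ≈ 2600 m

Invert the barometric formula: z = H ln(P₀/P).
P₀/P = 1000/716.1 = 1.3965; ln(1.3965) = 0.33397.
z = 7710.0 × 0.33397 = 2574.9 m.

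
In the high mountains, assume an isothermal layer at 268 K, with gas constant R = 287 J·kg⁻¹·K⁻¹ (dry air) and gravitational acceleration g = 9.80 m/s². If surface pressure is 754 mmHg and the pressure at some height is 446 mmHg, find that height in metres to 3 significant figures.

z ≈ 4120 m

Scale height: H = RT/g = 287 × 268 / 9.80 = 7848.6 m.
Invert the barometric formula: z = H ln(P₀/P).
P₀/P = 754/446 = 1.6906; ln(1.6906) = 0.52508.
z = 7848.6 × 0.52508 = 4121.1 m.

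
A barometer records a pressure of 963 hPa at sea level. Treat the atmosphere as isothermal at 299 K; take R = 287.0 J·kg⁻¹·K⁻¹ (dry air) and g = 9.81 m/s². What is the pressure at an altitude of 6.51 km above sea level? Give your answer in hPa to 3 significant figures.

P ≈ 458 hPa

Scale height: H = RT/g = 287.0 × 299 / 9.81 = 8747.5 m.
Barometric formula: P = P₀ exp(−z/H).
z/H = 6510.0/8747.5 = 0.74421; exp(−0.74421) = 0.47511.
P = 963 × 0.47511 = 457.53 hPa.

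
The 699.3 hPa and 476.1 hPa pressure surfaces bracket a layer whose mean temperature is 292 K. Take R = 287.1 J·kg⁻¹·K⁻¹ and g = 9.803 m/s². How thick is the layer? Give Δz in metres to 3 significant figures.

Δz ≈ 3290 m

Hypsometric equation: Δz = (R T̄/g) ln(P₁/P₂).
R T̄/g = 287.1 × 292 / 9.803 = 8551.8 m.
ln(699.3/476.1) = ln(1.4688) = 0.38445.
Δz = 8551.8 × 0.38445 = 3287.7 m.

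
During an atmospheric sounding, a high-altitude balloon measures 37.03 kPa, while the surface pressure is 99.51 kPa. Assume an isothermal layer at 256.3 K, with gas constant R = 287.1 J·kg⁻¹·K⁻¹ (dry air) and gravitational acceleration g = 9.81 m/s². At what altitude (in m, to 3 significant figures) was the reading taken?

z ≈ 7410 m

Scale height: H = RT/g = 287.1 × 256.3 / 9.81 = 7500.9 m.
Invert the barometric formula: z = H ln(P₀/P).
P₀/P = 99.51/37.03 = 2.6873; ln(2.6873) = 0.98854.
z = 7500.9 × 0.98854 = 7414.9 m.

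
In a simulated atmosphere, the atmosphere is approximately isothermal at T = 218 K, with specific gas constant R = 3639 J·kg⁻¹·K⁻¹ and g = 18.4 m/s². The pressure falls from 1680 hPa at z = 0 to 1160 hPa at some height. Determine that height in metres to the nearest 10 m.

z ≈ 15970 m

Scale height: H = RT/g = 3639 × 218 / 18.4 = 43114 m.
Invert the barometric formula: z = H ln(P₀/P).
P₀/P = 1680/1160 = 1.4483; ln(1.4483) = 0.37039.
z = 43114 × 0.37039 = 15969 m.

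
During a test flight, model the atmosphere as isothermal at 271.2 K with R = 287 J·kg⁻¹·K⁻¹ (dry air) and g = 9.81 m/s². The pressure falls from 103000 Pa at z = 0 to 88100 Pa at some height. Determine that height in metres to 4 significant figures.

z ≈ 1240 m

Scale height: H = RT/g = 287 × 271.2 / 9.81 = 7934.2 m.
Invert the barometric formula: z = H ln(P₀/P).
P₀/P = 103000/88100 = 1.1691; ln(1.1691) = 0.15623.
z = 7934.2 × 0.15623 = 1239.6 m.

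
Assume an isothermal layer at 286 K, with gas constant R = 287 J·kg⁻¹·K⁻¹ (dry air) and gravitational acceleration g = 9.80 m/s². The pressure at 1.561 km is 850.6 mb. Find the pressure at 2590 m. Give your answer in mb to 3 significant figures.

P ≈ 752 mb

Scale height: H = RT/g = 287 × 286 / 9.80 = 8375.7 m.
Between two levels, P₂ = P₁ exp(−Δz/H) with Δz = z₂ − z₁.
Δz = 2590.0 − 1561.0 = 1029.0 m; Δz/H = 1029.0/8375.7 = 0.12286.
P₂ = 850.6 × exp(−0.12286) = 850.6 × 0.88439 = 752.26 mb.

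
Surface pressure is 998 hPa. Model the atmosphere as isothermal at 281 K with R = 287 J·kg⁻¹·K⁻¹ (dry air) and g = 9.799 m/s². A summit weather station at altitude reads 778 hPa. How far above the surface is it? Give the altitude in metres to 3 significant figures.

z ≈ 2050 m

Scale height: H = RT/g = 287 × 281 / 9.799 = 8230.1 m.
Invert the barometric formula: z = H ln(P₀/P).
P₀/P = 998/778 = 1.2828; ln(1.2828) = 0.24905.
z = 8230.1 × 0.24905 = 2049.7 m.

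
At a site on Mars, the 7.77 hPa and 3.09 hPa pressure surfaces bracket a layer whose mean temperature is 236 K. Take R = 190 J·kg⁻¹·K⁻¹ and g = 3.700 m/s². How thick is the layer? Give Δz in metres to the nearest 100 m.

Δz ≈ 11200 m

Hypsometric equation: Δz = (R T̄/g) ln(P₁/P₂).
R T̄/g = 190 × 236 / 3.700 = 12119 m.
ln(7.77/3.09) = ln(2.5146) = 0.92211.
Δz = 12119 × 0.92211 = 11175 m.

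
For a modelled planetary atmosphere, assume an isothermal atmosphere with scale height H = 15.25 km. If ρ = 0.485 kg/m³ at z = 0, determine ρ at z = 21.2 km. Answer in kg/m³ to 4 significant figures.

In an isothermal atmosphere, density decays like pressure: ρ = ρ₀ exp(−z/H).
z/H = 21200/15250 = 1.3902; exp(−1.3902) = 0.24903.
ρ = 0.485 × 0.24903 = 0.12078 kg/m³.

ρ ≈ 0.1208 kg/m³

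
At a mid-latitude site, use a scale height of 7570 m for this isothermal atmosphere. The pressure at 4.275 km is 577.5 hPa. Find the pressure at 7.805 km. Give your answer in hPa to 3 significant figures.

P ≈ 362 hPa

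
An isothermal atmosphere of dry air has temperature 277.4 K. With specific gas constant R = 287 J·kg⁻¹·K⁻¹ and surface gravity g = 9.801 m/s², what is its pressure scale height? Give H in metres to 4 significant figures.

H ≈ 8123 m

The scale height of an isothermal atmosphere is H = RT/g.
H = 287 × 277.4 / 9.801 = 79614/9.801 = 8123.0 m.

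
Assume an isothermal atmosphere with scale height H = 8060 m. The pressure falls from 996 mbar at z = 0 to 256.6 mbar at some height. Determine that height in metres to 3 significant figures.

z ≈ 10900 m

Invert the barometric formula: z = H ln(P₀/P).
P₀/P = 996/256.6 = 3.8815; ln(3.8815) = 1.3562.
z = 8060.0 × 1.3562 = 10931 m.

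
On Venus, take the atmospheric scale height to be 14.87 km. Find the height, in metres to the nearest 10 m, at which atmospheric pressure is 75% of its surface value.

z ≈ 4280 m

Set P/P₀ = exp(−z/H) = 0.75, so z = −H ln(0.75).
−ln(0.75) = 0.28768; z = 14870 × 0.28768 = 4277.8 m.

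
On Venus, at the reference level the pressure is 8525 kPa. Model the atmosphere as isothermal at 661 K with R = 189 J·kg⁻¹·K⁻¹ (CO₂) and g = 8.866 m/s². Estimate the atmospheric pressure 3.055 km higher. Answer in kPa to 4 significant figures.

Scale height: H = RT/g = 189 × 661 / 8.866 = 14091 m.
Barometric formula: P = P₀ exp(−z/H).
z/H = 3055.0/14091 = 0.21681; exp(−0.21681) = 0.80508.
P = 8525 × 0.80508 = 6863.3 kPa.

P ≈ 6863 kPa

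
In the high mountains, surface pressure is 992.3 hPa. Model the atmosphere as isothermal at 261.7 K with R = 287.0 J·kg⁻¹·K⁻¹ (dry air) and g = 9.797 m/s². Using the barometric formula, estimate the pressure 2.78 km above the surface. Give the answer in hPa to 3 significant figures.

Scale height: H = RT/g = 287.0 × 261.7 / 9.797 = 7666.4 m.
Barometric formula: P = P₀ exp(−z/H).
z/H = 2780.0/7666.4 = 0.36262; exp(−0.36262) = 0.69585.
P = 992.3 × 0.69585 = 690.49 hPa.

P ≈ 690 hPa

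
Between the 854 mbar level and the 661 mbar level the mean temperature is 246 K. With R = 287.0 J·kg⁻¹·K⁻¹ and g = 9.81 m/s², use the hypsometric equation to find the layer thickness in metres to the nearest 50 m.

Δz ≈ 1850 m

Hypsometric equation: Δz = (R T̄/g) ln(P₁/P₂).
R T̄/g = 287.0 × 246 / 9.81 = 7196.9 m.
ln(854/661) = ln(1.2920) = 0.25619.
Δz = 7196.9 × 0.25619 = 1843.8 m.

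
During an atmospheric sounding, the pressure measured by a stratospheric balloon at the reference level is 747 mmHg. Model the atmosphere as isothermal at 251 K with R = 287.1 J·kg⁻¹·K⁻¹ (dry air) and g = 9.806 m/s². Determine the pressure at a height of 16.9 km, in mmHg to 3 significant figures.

Scale height: H = RT/g = 287.1 × 251 / 9.806 = 7348.8 m.
Barometric formula: P = P₀ exp(−z/H).
z/H = 16900/7348.8 = 2.2997; exp(−2.2997) = 0.10029.
P = 747 × 0.10029 = 74.917 mmHg.

P ≈ 74.9 mmHg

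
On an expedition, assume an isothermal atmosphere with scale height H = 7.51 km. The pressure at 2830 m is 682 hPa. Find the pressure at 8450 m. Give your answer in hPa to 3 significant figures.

Between two levels, P₂ = P₁ exp(−Δz/H) with Δz = z₂ − z₁.
Δz = 8450.0 − 2830.0 = 5620.0 m; Δz/H = 5620.0/7510.0 = 0.74834.
P₂ = 682 × exp(−0.74834) = 682 × 0.47315 = 322.69 hPa.

P ≈ 323 hPa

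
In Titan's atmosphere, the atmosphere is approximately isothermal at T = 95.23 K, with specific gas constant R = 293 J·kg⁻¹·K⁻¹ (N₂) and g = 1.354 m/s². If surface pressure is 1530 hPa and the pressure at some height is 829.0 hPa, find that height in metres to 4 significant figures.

Scale height: H = RT/g = 293 × 95.23 / 1.354 = 20607 m.
Invert the barometric formula: z = H ln(P₀/P).
P₀/P = 1530/829.0 = 1.8456; ln(1.8456) = 0.61280.
z = 20607 × 0.61280 = 12628 m.

z ≈ 12630 m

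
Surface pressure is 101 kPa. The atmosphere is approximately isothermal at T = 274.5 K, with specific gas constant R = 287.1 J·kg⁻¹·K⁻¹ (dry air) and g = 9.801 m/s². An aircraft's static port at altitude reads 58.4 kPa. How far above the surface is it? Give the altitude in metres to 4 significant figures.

z ≈ 4405 m

Scale height: H = RT/g = 287.1 × 274.5 / 9.801 = 8040.9 m.
Invert the barometric formula: z = H ln(P₀/P).
P₀/P = 101/58.4 = 1.7295; ln(1.7295) = 0.54783.
z = 8040.9 × 0.54783 = 4405.0 m.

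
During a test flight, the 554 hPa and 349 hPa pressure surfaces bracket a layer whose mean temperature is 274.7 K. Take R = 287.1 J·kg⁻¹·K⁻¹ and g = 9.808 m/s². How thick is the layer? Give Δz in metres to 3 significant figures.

Hypsometric equation: Δz = (R T̄/g) ln(P₁/P₂).
R T̄/g = 287.1 × 274.7 / 9.808 = 8041.0 m.
ln(554/349) = ln(1.5874) = 0.46210.
Δz = 8041.0 × 0.46210 = 3715.7 m.

Δz ≈ 3720 m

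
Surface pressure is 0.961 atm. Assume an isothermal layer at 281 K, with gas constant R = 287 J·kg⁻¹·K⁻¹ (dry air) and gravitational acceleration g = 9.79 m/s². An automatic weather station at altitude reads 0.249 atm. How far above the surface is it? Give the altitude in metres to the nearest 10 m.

Scale height: H = RT/g = 287 × 281 / 9.79 = 8237.7 m.
Invert the barometric formula: z = H ln(P₀/P).
P₀/P = 0.961/0.249 = 3.8594; ln(3.8594) = 1.3505.
z = 8237.7 × 1.3505 = 11125 m.

z ≈ 11130 m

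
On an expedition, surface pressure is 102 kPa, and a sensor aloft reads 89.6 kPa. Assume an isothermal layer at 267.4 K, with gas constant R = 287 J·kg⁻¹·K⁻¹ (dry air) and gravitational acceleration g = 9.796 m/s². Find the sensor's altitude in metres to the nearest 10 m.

Scale height: H = RT/g = 287 × 267.4 / 9.796 = 7834.2 m.
Invert the barometric formula: z = H ln(P₀/P).
P₀/P = 102/89.6 = 1.1384; ln(1.1384) = 0.12962.
z = 7834.2 × 0.12962 = 1015.5 m.

z ≈ 1020 m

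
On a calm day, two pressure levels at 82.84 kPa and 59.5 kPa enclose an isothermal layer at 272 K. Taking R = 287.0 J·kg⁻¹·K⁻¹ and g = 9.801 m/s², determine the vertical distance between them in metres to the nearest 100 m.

Δz ≈ 2600 m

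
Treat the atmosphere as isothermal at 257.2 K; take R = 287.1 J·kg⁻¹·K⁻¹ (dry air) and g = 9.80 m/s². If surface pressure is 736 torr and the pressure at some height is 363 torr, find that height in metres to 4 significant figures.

Scale height: H = RT/g = 287.1 × 257.2 / 9.80 = 7534.9 m.
Invert the barometric formula: z = H ln(P₀/P).
P₀/P = 736/363 = 2.0275; ln(2.0275) = 0.70680.
z = 7534.9 × 0.70680 = 5325.7 m.

z ≈ 5326 m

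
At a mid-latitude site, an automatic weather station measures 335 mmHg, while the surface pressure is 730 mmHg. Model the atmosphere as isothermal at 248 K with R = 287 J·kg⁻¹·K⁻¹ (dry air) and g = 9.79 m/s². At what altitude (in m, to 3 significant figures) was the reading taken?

z ≈ 5660 m

Scale height: H = RT/g = 287 × 248 / 9.79 = 7270.3 m.
Invert the barometric formula: z = H ln(P₀/P).
P₀/P = 730/335 = 2.1791; ln(2.1791) = 0.77891.
z = 7270.3 × 0.77891 = 5662.9 m.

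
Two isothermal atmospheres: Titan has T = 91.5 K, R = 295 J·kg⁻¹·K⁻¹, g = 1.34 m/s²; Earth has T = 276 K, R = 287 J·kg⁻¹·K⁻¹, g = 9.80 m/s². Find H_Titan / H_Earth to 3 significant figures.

H_Titan/H_Earth ≈ 2.49

H = RT/g for each body.
H_Titan = 295 × 91.5 / 1.34 = 20144 m.
H_Earth = 287 × 276 / 9.80 = 8082.9 m.
H_Titan/H_Earth = 20144/8082.9 = 2.4922.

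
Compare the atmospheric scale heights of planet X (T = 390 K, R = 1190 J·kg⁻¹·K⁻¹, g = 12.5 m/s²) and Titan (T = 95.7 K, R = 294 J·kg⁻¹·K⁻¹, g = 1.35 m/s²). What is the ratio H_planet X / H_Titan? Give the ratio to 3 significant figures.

H_planet X/H_Titan ≈ 1.78

H = RT/g for each body.
H_planet X = 1190 × 390 / 12.5 = 37128 m.
H_Titan = 294 × 95.7 / 1.35 = 20841 m.
H_planet X/H_Titan = 37128/20841 = 1.7815.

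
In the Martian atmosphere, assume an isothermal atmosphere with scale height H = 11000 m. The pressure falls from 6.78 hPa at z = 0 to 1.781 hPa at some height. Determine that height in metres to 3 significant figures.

Invert the barometric formula: z = H ln(P₀/P).
P₀/P = 6.78/1.781 = 3.8069; ln(3.8069) = 1.3368.
z = 11000 × 1.3368 = 14705 m.

z ≈ 14700 m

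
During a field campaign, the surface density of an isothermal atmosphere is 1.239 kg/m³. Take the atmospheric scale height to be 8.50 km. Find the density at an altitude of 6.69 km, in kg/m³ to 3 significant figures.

ρ ≈ 0.564 kg/m³

In an isothermal atmosphere, density decays like pressure: ρ = ρ₀ exp(−z/H).
z/H = 6690.0/8500.0 = 0.78706; exp(−0.78706) = 0.45518.
ρ = 1.239 × 0.45518 = 0.56397 kg/m³.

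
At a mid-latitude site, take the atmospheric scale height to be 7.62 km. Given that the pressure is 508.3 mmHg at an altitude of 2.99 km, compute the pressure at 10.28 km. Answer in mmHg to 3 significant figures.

P ≈ 195 mmHg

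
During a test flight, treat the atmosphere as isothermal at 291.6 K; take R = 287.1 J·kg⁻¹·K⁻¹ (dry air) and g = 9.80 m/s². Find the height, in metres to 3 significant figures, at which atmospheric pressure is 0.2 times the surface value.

z ≈ 13700 m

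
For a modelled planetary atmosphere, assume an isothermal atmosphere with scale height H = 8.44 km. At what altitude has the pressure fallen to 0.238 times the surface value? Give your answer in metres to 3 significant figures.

z ≈ 12100 m

Set P/P₀ = exp(−z/H) = 0.238, so z = −H ln(0.238).
−ln(0.238) = 1.4355; z = 8440.0 × 1.4355 = 12116 m.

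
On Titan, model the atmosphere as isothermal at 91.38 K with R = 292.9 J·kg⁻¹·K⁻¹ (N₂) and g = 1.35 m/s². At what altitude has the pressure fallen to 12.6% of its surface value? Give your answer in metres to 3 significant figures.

z ≈ 41100 m

Scale height: H = RT/g = 292.9 × 91.38 / 1.35 = 19826 m.
Set P/P₀ = exp(−z/H) = 0.126, so z = −H ln(0.126).
−ln(0.126) = 2.0715; z = 19826 × 2.0715 = 41070 m.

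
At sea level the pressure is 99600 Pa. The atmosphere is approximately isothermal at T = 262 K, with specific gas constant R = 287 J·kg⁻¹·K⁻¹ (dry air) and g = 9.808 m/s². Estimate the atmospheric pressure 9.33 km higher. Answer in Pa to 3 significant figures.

Scale height: H = RT/g = 287 × 262 / 9.808 = 7666.6 m.
Barometric formula: P = P₀ exp(−z/H).
z/H = 9330.0/7666.6 = 1.2170; exp(−1.2170) = 0.29612.
P = 99600 × 0.29612 = 29494 Pa.

P ≈ 29500 Pa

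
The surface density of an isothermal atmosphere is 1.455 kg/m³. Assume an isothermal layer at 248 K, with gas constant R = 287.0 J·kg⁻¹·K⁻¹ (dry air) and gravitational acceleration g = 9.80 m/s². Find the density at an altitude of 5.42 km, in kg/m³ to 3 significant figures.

ρ ≈ 0.690 kg/m³

Scale height: H = RT/g = 287.0 × 248 / 9.80 = 7262.9 m.
In an isothermal atmosphere, density decays like pressure: ρ = ρ₀ exp(−z/H).
z/H = 5420.0/7262.9 = 0.74626; exp(−0.74626) = 0.47414.
ρ = 1.455 × 0.47414 = 0.68987 kg/m³.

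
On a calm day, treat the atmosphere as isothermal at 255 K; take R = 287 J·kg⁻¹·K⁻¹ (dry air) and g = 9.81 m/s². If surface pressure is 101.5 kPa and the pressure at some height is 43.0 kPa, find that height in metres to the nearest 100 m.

z ≈ 6400 m

Scale height: H = RT/g = 287 × 255 / 9.81 = 7460.2 m.
Invert the barometric formula: z = H ln(P₀/P).
P₀/P = 101.5/43.0 = 2.3605; ln(2.3605) = 0.85887.
z = 7460.2 × 0.85887 = 6407.3 m.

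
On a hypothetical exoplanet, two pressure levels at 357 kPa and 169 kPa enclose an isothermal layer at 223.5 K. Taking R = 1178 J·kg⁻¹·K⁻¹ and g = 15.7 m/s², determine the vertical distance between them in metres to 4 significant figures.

Δz ≈ 12540 m

Hypsometric equation: Δz = (R T̄/g) ln(P₁/P₂).
R T̄/g = 1178 × 223.5 / 15.7 = 16770 m.
ln(357/169) = ln(2.1124) = 0.74782.
Δz = 16770 × 0.74782 = 12541 m.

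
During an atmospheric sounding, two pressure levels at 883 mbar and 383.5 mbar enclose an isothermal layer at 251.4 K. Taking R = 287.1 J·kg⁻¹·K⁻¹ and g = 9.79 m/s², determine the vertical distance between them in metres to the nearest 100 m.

Hypsometric equation: Δz = (R T̄/g) ln(P₁/P₂).
R T̄/g = 287.1 × 251.4 / 9.79 = 7372.5 m.
ln(883/383.5) = ln(2.3025) = 0.83400.
Δz = 7372.5 × 0.83400 = 6148.7 m.

Δz ≈ 6100 m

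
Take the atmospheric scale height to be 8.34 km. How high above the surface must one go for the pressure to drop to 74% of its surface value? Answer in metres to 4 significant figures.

Set P/P₀ = exp(−z/H) = 0.74, so z = −H ln(0.74).
−ln(0.74) = 0.30111; z = 8340.0 × 0.30111 = 2511.3 m.

z ≈ 2511 m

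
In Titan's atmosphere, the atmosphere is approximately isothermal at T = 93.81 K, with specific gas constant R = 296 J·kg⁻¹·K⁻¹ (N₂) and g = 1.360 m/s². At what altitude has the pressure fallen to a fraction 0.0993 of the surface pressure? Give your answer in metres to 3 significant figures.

Scale height: H = RT/g = 296 × 93.81 / 1.360 = 20417 m.
Set P/P₀ = exp(−z/H) = 0.0993, so z = −H ln(0.0993).
−ln(0.0993) = 2.3096; z = 20417 × 2.3096 = 47155 m.

z ≈ 47200 m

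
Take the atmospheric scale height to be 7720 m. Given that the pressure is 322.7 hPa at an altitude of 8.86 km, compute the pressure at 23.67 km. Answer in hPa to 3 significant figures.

Between two levels, P₂ = P₁ exp(−Δz/H) with Δz = z₂ − z₁.
Δz = 23670 − 8860.0 = 14810 m; Δz/H = 14810/7720.0 = 1.9184.
P₂ = 322.7 × exp(−1.9184) = 322.7 × 0.14684 = 47.385 hPa.

P ≈ 47.4 hPa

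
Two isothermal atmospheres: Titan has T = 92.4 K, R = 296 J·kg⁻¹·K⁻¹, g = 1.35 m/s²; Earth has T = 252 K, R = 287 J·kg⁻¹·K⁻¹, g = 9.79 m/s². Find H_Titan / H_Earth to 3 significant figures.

H_Titan/H_Earth ≈ 2.74

H = RT/g for each body.
H_Titan = 296 × 92.4 / 1.35 = 20260 m.
H_Earth = 287 × 252 / 9.79 = 7387.5 m.
H_Titan/H_Earth = 20260/7387.5 = 2.7425.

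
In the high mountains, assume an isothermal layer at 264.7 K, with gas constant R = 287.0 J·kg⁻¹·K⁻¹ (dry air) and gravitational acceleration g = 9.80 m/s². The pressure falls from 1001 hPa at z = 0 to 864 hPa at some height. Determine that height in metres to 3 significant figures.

Scale height: H = RT/g = 287.0 × 264.7 / 9.80 = 7751.9 m.
Invert the barometric formula: z = H ln(P₀/P).
P₀/P = 1001/864 = 1.1586; ln(1.1586) = 0.14721.
z = 7751.9 × 0.14721 = 1141.2 m.

z ≈ 1140 m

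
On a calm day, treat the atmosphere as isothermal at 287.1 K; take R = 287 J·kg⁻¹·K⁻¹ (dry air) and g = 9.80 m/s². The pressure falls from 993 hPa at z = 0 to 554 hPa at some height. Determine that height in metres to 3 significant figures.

z ≈ 4910 m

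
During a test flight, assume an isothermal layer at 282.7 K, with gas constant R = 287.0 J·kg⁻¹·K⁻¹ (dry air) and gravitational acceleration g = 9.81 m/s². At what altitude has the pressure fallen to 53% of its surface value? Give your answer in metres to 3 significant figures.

z ≈ 5250 m

Scale height: H = RT/g = 287.0 × 282.7 / 9.81 = 8270.6 m.
Set P/P₀ = exp(−z/H) = 0.53, so z = −H ln(0.53).
−ln(0.53) = 0.63488; z = 8270.6 × 0.63488 = 5250.8 m.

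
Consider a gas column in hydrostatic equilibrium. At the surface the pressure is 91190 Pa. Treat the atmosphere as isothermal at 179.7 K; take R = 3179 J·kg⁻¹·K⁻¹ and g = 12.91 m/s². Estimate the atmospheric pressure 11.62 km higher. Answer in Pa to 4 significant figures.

P ≈ 70130 Pa

Scale height: H = RT/g = 3179 × 179.7 / 12.91 = 44250 m.
Barometric formula: P = P₀ exp(−z/H).
z/H = 11620/44250 = 0.26260; exp(−0.26260) = 0.76905.
P = 91190 × 0.76905 = 70130 Pa.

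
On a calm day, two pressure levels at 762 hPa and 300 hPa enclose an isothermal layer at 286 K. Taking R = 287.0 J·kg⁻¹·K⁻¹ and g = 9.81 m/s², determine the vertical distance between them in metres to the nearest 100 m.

Δz ≈ 7800 m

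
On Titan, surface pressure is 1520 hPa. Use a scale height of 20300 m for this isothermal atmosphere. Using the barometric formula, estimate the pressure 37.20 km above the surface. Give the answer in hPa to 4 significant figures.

Barometric formula: P = P₀ exp(−z/H).
z/H = 37200/20300 = 1.8325; exp(−1.8325) = 0.16001.
P = 1520 × 0.16001 = 243.22 hPa.

P ≈ 243.2 hPa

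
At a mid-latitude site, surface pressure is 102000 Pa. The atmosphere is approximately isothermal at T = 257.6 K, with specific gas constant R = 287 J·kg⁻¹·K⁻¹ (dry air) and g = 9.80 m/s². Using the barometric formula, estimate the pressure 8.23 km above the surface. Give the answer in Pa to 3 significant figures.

P ≈ 34300 Pa

Scale height: H = RT/g = 287 × 257.6 / 9.80 = 7544.0 m.
Barometric formula: P = P₀ exp(−z/H).
z/H = 8230.0/7544.0 = 1.0909; exp(−1.0909) = 0.33591.
P = 102000 × 0.33591 = 34263 Pa.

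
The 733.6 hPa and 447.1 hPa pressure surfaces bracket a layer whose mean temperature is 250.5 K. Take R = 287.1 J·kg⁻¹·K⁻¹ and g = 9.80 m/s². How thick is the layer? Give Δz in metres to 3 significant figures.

Δz ≈ 3630 m

Hypsometric equation: Δz = (R T̄/g) ln(P₁/P₂).
R T̄/g = 287.1 × 250.5 / 9.80 = 7338.6 m.
ln(733.6/447.1) = ln(1.6408) = 0.49518.
Δz = 7338.6 × 0.49518 = 3633.9 m.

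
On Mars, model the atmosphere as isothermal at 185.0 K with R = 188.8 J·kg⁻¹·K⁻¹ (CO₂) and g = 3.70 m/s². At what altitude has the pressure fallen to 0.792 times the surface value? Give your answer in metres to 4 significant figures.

Scale height: H = RT/g = 188.8 × 185.0 / 3.70 = 9440.0 m.
Set P/P₀ = exp(−z/H) = 0.792, so z = −H ln(0.792).
−ln(0.792) = 0.23319; z = 9440.0 × 0.23319 = 2201.3 m.

z ≈ 2201 m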